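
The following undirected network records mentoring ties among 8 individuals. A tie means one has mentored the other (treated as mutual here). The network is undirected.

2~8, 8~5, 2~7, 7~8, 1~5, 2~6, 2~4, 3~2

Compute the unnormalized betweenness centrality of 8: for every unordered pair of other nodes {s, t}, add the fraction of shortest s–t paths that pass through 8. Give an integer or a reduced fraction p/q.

Pairs whose geodesics pass through 8 — 3–5: 1; 3–1: 1; 7–5: 1; 7–1: 1; 6–5: 1; 6–1: 1; 4–5: 1; 4–1: 1; 5–2: 1; 2–1: 1.
All other pairs contribute 0.
Summing the contributions gives betweenness(8) = 10.

10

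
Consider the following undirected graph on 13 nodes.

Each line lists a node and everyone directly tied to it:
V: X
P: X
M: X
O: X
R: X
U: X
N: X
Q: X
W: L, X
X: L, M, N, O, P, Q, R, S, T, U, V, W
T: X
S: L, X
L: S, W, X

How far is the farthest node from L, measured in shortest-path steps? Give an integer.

2

Distances from L: M:2, N:2, O:2, P:2, Q:2, R:2, S:1, T:2, U:2, V:2, W:1, X:1.
The largest is 2 (to N, U, P, R, M, T, V, O, and Q), so the eccentricity of L is 2.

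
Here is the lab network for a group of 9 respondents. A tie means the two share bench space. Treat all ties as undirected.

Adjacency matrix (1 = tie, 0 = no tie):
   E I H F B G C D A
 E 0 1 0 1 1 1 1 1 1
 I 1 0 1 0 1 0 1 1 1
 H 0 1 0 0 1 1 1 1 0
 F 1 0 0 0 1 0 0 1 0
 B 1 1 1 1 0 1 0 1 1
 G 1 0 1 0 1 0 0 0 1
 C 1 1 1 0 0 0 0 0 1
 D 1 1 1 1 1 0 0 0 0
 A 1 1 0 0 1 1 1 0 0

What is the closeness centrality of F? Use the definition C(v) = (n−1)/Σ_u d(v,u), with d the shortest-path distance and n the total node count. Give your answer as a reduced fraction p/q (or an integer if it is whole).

Distances from F: A:2, B:1, C:2, D:1, E:1, G:2, H:2, I:2. Sum = 13.
n = 9, so closeness = 8/13.

8/13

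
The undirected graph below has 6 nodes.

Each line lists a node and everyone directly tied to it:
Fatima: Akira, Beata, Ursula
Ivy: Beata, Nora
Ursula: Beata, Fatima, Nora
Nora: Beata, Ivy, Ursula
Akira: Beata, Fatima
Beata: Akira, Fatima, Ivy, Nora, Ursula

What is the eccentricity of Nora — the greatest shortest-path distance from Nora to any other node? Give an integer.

2

Distances from Nora: Akira:2, Beata:1, Fatima:2, Ivy:1, Ursula:1.
The largest is 2 (to Fatima and Akira), so the eccentricity of Nora is 2.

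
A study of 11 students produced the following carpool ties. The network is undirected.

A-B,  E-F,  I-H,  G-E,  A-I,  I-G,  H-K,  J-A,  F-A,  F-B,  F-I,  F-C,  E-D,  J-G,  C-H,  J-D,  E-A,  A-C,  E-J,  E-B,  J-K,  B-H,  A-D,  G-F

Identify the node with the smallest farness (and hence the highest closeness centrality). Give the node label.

A

Farness (sum of distances to all others) for each node — A:13, B:16, C:17, D:18, E:14, F:15, G:16, H:17, I:16, J:15, K:19.
The smallest farness is 13, for A, so A has the highest closeness.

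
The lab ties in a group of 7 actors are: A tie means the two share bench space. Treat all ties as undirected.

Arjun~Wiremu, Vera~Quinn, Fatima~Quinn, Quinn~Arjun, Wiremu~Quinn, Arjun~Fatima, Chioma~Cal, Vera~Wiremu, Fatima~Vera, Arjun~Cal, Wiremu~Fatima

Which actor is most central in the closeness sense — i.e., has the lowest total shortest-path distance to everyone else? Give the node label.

Arjun

Farness (sum of distances to all others) for each node — Arjun:8, Cal:11, Chioma:16, Fatima:9, Quinn:9, Vera:12, Wiremu:9.
The smallest farness is 8, for Arjun, so Arjun has the highest closeness.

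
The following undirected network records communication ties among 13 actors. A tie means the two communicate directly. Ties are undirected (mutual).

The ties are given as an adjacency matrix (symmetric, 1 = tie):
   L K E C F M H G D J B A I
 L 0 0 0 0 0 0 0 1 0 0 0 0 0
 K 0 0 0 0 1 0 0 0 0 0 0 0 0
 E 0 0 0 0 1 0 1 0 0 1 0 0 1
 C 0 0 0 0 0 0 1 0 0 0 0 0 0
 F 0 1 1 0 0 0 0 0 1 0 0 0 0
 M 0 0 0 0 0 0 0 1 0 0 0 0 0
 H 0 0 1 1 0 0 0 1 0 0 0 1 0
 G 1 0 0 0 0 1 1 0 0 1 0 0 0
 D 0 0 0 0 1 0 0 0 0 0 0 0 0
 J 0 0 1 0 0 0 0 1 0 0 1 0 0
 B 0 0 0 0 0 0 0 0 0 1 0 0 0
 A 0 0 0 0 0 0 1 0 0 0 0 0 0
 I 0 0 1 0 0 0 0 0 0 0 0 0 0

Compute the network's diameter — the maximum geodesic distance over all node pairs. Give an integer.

5

Eccentricity of each node (its greatest distance to any other): A:4, B:4, C:4, D:5, E:3, F:4, G:4, H:3, I:4, J:3, K:5, L:5, M:5.
The maximum eccentricity is 5, realized for instance by the pair L–K via L – G – J – E – F – K. So the diameter is 5.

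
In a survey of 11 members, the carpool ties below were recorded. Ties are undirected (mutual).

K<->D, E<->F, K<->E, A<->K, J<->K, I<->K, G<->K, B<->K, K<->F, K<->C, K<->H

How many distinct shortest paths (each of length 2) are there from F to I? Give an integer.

The shortest distance is 2, and the only length-2 path is F–K–I. So there is exactly 1 shortest path.

1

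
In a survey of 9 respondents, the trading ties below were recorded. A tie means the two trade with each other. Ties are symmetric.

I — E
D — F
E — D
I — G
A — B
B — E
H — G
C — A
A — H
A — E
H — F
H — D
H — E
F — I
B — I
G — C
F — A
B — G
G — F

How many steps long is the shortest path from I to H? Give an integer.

One shortest route is I – F – H, which uses 2 edges, and I and H are not directly tied, so nothing shorter exists. So d(I,H) = 2.

2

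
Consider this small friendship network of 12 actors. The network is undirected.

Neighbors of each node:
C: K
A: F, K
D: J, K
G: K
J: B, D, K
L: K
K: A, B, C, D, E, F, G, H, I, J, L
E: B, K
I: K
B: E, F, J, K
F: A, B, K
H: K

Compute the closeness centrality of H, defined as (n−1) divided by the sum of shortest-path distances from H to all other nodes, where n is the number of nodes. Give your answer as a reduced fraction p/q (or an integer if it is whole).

Distances from H: A:2, B:2, C:2, D:2, E:2, F:2, G:2, I:2, J:2, K:1, L:2. Sum = 21.
n = 12, so closeness = 11/21.

11/21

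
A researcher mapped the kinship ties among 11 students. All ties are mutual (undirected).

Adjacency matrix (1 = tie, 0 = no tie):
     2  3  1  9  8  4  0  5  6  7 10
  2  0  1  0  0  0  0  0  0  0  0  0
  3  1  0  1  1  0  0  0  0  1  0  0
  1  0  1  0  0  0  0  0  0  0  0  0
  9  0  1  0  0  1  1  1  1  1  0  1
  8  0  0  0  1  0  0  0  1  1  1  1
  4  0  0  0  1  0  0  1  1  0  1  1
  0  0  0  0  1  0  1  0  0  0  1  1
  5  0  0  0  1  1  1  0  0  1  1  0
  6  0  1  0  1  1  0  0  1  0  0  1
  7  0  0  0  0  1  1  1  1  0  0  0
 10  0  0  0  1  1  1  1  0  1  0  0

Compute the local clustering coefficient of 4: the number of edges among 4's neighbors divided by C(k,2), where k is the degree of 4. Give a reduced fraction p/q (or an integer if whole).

3/5

4's neighbors: 0, 5, 7, 9, and 10 (k = 5).
Possible neighbor pairs: C(5,2) = 10. Edges among them: 0–7, 0–9, 0–10, 5–7, 5–9, 9–10 → e = 6.
Clustering(4) = 6/10 = 3/5.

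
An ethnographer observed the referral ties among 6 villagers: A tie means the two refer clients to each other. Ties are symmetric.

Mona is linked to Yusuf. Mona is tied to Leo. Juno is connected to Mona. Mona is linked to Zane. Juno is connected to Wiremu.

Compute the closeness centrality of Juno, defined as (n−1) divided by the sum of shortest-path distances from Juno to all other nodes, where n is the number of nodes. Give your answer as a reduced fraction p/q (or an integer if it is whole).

Distances from Juno: Leo:2, Mona:1, Wiremu:1, Yusuf:2, Zane:2. Sum = 8.
n = 6, so closeness = 5/8.

5/8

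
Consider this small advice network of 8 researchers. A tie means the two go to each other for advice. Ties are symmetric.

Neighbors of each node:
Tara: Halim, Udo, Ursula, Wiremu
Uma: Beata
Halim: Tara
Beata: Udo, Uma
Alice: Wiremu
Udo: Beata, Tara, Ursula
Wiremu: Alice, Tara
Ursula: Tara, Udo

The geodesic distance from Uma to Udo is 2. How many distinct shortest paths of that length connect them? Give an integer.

The shortest distance is 2, and the only length-2 path is Uma–Beata–Udo. So there is exactly 1 shortest path.

1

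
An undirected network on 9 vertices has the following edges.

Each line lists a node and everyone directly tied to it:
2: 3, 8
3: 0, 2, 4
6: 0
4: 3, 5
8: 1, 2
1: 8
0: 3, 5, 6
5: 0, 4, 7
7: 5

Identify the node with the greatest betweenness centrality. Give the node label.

Unnormalized betweenness of each node: 0:11, 1:0, 2:12, 3:16, 4:4, 5:8, 6:0, 7:0, 8:7.
3 has the largest value, 16, making it the main broker — the node through which the most shortest paths run.

3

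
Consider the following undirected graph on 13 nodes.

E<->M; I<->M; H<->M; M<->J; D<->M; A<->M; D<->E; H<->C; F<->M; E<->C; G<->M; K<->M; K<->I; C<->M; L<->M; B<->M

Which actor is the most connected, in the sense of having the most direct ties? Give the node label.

M

Degrees — A:1, B:1, C:3, D:2, E:3, F:1, G:1, H:2, I:2, J:1, K:2, L:1, M:12.
The maximum is 12, attained only by M.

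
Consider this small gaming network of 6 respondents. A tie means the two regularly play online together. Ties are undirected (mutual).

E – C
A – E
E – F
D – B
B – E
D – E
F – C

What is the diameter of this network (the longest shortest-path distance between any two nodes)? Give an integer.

Eccentricity of each node (its greatest distance to any other): A:2, B:2, C:2, D:2, E:1, F:2.
The maximum eccentricity is 2, realized for instance by the pair B–C via B – E – C. So the diameter is 2.

2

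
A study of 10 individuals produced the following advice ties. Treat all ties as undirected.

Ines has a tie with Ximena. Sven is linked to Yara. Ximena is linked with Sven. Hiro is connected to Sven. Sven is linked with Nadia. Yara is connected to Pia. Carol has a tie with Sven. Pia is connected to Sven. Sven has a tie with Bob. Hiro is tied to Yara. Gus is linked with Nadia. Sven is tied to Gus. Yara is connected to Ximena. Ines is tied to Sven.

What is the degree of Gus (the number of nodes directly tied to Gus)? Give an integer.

2

Gus is directly tied to Nadia and Sven. That is 2 neighbors, so the degree of Gus is 2.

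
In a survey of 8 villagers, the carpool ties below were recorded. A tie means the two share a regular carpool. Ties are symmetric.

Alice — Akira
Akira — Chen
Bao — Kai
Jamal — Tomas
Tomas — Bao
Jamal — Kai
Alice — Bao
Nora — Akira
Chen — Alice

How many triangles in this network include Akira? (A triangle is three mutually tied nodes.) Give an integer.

1

Akira's neighbors: Alice, Chen, and Nora.
Neighbor pairs that are themselves tied: Akira–Alice–Chen. Each forms one triangle with Akira, for 1 in total.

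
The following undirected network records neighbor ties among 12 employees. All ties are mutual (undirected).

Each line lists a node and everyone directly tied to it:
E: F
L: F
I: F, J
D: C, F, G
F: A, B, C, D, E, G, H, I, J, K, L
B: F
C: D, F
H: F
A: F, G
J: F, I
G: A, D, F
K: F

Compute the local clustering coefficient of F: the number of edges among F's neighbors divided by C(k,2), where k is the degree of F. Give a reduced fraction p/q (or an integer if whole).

F's neighbors: A, B, C, D, E, G, H, I, J, K, and L (k = 11).
Possible neighbor pairs: C(11,2) = 55. Edges among them: A–G, C–D, D–G, I–J → e = 4.
Clustering(F) = 4/55.

4/55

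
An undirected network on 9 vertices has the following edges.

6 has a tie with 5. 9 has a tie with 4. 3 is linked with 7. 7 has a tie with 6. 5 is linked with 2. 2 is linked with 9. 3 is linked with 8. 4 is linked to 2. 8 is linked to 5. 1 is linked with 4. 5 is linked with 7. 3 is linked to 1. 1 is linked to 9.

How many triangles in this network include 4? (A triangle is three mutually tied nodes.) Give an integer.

2

4's neighbors: 1, 2, and 9.
Neighbor pairs that are themselves tied: 4–1–9; 4–2–9. Each forms one triangle with 4, for 2 in total.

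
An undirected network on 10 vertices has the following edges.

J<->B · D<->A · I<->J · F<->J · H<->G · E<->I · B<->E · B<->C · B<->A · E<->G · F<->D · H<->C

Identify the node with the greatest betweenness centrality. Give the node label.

Unnormalized betweenness of each node: A:5, B:18, C:5, D:1, E:17/2, F:2, G:2, H:1, I:2, J:17/2.
B has the largest value, 18, making it the main broker — the node through which the most shortest paths run.

B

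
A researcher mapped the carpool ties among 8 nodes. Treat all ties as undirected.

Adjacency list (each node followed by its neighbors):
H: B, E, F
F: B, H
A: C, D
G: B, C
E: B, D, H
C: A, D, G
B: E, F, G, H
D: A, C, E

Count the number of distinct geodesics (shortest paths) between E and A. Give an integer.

1

The shortest distance is 2, and the only length-2 path is E–D–A. So there is exactly 1 shortest path.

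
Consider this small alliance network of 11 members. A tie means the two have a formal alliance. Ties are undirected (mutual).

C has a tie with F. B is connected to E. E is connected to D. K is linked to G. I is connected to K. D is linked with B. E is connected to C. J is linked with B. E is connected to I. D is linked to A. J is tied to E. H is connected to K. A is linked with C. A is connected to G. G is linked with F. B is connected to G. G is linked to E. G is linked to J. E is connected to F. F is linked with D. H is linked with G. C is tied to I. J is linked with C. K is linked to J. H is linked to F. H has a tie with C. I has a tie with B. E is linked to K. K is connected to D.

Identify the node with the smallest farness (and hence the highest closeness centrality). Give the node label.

Farness (sum of distances to all others) for each node — A:17, B:15, C:14, D:15, E:12, F:15, G:13, H:16, I:16, J:15, K:14.
The smallest farness is 12, for E, so E has the highest closeness.

E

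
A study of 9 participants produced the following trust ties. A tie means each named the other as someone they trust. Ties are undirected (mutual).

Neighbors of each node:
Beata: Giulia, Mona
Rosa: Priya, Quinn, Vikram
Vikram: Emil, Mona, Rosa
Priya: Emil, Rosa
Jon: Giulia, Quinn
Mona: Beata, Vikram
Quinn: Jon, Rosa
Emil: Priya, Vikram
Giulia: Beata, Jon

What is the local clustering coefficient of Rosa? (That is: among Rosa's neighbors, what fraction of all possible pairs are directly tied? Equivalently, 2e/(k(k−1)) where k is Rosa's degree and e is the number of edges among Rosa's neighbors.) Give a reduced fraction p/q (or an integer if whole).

0

Rosa's neighbors: Priya, Quinn, and Vikram (k = 3).
Possible neighbor pairs: C(3,2) = 3. Edges among them: none → e = 0.
Clustering(Rosa) = 0/3 = 0.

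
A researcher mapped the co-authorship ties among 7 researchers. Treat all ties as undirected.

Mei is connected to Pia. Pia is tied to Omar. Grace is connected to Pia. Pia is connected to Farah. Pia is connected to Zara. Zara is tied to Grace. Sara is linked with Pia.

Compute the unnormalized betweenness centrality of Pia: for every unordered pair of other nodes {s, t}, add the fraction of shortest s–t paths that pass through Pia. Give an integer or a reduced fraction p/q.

Pairs whose geodesics pass through Pia — Mei–Omar: 1; Mei–Zara: 1; Mei–Sara: 1; Mei–Farah: 1; Mei–Grace: 1; Omar–Zara: 1; Omar–Sara: 1; Omar–Farah: 1; Omar–Grace: 1; Zara–Sara: 1; Zara–Farah: 1; Sara–Farah: 1; Sara–Grace: 1; Farah–Grace: 1.
All other pairs contribute 0.
Summing the contributions gives betweenness(Pia) = 14.

14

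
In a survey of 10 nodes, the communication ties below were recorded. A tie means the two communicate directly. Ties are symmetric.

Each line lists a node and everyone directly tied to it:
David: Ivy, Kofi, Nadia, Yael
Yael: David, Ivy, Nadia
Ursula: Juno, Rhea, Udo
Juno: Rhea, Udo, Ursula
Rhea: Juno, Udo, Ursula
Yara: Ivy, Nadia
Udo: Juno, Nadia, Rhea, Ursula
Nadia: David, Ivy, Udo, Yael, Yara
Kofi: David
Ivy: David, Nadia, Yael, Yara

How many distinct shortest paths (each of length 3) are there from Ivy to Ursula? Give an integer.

1

The shortest distance is 3, and the only length-3 path is Ivy–Nadia–Udo–Ursula. So there is exactly 1 shortest path.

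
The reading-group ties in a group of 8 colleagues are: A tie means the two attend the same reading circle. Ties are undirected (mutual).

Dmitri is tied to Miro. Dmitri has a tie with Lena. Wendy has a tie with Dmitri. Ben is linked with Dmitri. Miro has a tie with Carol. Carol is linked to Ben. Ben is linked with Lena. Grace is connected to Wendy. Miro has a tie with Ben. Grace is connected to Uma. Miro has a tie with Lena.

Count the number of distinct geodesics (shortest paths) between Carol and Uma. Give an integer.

The shortest distance is 5. The length-5 paths are: Carol–Miro–Dmitri–Wendy–Grace–Uma; Carol–Ben–Dmitri–Wendy–Grace–Uma.
That gives 2 distinct shortest paths.

2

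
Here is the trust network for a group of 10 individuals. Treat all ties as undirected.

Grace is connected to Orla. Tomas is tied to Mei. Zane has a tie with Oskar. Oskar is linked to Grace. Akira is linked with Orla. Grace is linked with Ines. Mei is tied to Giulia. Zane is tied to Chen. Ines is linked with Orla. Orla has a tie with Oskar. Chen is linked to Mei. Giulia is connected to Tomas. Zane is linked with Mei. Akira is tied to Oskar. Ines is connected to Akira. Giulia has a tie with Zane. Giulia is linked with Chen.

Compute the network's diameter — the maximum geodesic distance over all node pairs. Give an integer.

Eccentricity of each node (its greatest distance to any other): Akira:4, Chen:4, Giulia:4, Grace:4, Ines:5, Mei:4, Orla:4, Oskar:3, Tomas:5, Zane:3.
The maximum eccentricity is 5, realized for instance by the pair Tomas–Ines via Tomas – Giulia – Zane – Oskar – Akira – Ines. So the diameter is 5.

5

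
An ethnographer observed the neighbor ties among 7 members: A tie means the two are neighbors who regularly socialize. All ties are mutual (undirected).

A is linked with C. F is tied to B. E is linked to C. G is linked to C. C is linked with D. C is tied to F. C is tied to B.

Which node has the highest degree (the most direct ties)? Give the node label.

Degrees — A:1, B:2, C:6, D:1, E:1, F:2, G:1.
The maximum is 6, attained only by C.

C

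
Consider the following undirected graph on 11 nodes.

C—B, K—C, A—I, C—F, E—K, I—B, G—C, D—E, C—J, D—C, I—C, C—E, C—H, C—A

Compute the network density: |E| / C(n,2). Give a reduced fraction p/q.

14/55

There are 14 edges and 11 nodes, so the maximum possible is C(11,2) = 55.
Density = 14/55.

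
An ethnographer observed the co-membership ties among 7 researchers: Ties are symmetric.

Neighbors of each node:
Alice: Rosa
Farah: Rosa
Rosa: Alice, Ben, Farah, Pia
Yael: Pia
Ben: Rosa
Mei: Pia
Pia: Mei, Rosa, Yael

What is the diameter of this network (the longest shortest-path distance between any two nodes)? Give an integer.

Eccentricity of each node (its greatest distance to any other): Alice:3, Ben:3, Farah:3, Mei:3, Pia:2, Rosa:2, Yael:3.
The maximum eccentricity is 3, realized for instance by the pair Yael–Ben via Yael – Pia – Rosa – Ben. So the diameter is 3.

3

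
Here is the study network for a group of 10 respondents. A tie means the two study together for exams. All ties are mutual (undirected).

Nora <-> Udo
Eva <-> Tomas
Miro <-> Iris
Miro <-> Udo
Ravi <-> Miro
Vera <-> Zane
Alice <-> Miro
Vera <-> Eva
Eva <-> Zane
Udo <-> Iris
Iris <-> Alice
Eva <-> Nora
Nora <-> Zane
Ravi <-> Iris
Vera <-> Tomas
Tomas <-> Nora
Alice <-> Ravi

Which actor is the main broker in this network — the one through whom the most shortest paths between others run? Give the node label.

Nora

Unnormalized betweenness of each node: Alice:0, Eva:7/3, Iris:6, Miro:6, Nora:61/3, Ravi:0, Tomas:2, Udo:20, Vera:1/3, Zane:2.
Nora has the largest value, 61/3, making it the main broker — the node through which the most shortest paths run.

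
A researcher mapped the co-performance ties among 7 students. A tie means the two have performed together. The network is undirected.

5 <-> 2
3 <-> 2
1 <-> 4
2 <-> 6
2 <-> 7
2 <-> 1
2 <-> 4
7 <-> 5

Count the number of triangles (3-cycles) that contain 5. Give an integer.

5's neighbors: 2 and 7.
Neighbor pairs that are themselves tied: 5–2–7. Each forms one triangle with 5, for 1 in total.

1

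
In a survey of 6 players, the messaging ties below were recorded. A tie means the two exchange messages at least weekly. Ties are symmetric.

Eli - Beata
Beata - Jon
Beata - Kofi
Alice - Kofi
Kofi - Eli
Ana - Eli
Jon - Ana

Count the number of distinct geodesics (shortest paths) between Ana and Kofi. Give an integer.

The shortest distance is 2, and the only length-2 path is Ana–Eli–Kofi. So there is exactly 1 shortest path.

1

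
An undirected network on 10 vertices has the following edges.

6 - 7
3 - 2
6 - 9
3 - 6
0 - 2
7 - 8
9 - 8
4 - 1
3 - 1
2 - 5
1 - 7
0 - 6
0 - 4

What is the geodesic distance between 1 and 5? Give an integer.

One shortest route is 1 – 3 – 2 – 5, which uses 3 edges, and at distance 2 from 1 we only reach {0, 2, 6, 8}, which does not include 5. So d(1,5) = 3.

3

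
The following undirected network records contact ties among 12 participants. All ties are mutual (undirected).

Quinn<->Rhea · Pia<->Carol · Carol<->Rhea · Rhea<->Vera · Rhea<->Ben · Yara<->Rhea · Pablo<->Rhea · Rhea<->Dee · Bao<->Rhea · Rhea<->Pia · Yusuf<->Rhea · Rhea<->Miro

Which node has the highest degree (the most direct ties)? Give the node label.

Degrees — Bao:1, Ben:1, Carol:2, Dee:1, Miro:1, Pablo:1, Pia:2, Quinn:1, Rhea:11, Vera:1, Yara:1, Yusuf:1.
The maximum is 11, attained only by Rhea.

Rhea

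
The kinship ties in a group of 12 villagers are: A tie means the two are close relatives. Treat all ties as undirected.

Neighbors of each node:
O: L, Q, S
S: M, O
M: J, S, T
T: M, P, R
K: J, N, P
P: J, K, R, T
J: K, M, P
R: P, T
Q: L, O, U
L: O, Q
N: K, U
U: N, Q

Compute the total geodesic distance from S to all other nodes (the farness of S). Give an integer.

26

Distances from S: J:2, K:3, L:2, M:1, N:4, O:1, P:3, Q:2, R:3, T:2, U:3.
Sum = 2 + 3 + 2 + 1 + 4 + 1 + 3 + 2 + 3 + 2 + 3 = 26.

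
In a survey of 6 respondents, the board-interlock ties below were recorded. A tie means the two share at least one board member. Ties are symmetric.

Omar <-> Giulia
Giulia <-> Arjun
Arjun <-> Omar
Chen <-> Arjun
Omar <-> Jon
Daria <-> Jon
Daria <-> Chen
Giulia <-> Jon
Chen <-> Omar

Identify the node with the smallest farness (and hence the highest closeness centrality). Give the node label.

Omar

Farness (sum of distances to all others) for each node — Arjun:7, Chen:7, Daria:8, Giulia:7, Jon:7, Omar:6.
The smallest farness is 6, for Omar, so Omar has the highest closeness.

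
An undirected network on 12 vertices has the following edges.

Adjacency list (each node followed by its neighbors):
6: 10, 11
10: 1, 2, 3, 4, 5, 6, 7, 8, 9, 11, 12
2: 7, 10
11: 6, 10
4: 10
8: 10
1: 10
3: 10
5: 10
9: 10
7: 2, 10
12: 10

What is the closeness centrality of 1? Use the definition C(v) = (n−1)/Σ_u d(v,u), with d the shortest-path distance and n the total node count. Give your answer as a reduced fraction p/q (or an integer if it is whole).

11/21

Distances from 1: 2:2, 3:2, 4:2, 5:2, 6:2, 7:2, 8:2, 9:2, 10:1, 11:2, 12:2. Sum = 21.
n = 12, so closeness = 11/21.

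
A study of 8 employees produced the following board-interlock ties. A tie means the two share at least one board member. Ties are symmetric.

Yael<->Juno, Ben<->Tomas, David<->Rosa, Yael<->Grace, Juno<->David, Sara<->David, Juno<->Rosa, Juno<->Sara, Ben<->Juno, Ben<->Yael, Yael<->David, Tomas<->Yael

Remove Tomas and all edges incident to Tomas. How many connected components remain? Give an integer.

Tomas's neighbors (Ben and Yael) remain reachable from one another through other ties, so the rest of the network stays in one piece.

1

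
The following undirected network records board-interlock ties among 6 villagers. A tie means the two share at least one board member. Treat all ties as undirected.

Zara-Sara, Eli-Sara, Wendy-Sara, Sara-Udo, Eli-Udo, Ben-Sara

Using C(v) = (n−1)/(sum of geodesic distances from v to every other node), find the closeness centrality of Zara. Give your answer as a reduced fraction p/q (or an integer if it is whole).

5/9

Distances from Zara: Ben:2, Eli:2, Sara:1, Udo:2, Wendy:2. Sum = 9.
n = 6, so closeness = 5/9.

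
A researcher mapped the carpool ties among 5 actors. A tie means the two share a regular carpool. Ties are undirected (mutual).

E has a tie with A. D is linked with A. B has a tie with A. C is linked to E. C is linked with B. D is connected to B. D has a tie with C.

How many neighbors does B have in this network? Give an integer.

B is directly tied to A, C, and D. That is 3 neighbors, so the degree of B is 3.

3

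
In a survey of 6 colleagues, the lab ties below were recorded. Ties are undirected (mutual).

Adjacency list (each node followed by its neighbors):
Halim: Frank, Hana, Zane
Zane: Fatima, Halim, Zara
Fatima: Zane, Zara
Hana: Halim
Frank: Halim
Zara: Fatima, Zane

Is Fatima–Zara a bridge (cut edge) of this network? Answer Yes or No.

Even without that edge, Fatima still reaches Zara via Fatima – Zane – Zara, so the network stays connected. Not a bridge.

No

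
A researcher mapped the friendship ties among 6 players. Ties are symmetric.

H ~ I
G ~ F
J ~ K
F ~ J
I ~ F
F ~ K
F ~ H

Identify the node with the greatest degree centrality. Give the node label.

Degrees — F:5, G:1, H:2, I:2, J:2, K:2.
The maximum is 5, attained only by F.

F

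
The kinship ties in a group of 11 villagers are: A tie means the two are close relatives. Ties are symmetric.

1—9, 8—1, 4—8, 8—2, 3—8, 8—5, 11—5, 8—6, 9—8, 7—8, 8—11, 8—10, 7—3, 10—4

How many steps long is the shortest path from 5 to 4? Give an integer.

2

One shortest route is 5 – 8 – 4, which uses 2 edges, and 5 and 4 are not directly tied, so nothing shorter exists. So d(5,4) = 2.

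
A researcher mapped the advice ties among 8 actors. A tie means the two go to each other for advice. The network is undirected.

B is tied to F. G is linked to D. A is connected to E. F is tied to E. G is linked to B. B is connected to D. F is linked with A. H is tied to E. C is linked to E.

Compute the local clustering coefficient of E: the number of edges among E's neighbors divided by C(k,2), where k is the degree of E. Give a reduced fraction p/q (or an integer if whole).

E's neighbors: A, C, F, and H (k = 4).
Possible neighbor pairs: C(4,2) = 6. Edges among them: A–F → e = 1.
Clustering(E) = 1/6.

1/6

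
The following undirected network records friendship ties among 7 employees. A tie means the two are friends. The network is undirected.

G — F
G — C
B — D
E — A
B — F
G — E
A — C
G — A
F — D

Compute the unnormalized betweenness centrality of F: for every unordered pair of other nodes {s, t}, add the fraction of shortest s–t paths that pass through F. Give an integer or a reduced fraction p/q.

Pairs whose geodesics pass through F — B–E: 1; B–G: 1; B–C: 1; B–A: 1; D–E: 1; D–G: 1; D–C: 1; D–A: 1.
All other pairs contribute 0.
Summing the contributions gives betweenness(F) = 8.

8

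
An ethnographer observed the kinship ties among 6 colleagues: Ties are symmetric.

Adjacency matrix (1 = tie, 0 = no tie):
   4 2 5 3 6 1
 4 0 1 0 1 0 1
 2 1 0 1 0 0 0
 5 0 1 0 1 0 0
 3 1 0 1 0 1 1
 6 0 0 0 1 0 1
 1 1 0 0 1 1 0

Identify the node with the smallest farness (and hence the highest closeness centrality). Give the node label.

3

Farness (sum of distances to all others) for each node — 1:7, 2:9, 3:6, 4:7, 5:8, 6:9.
The smallest farness is 6, for 3, so 3 has the highest closeness.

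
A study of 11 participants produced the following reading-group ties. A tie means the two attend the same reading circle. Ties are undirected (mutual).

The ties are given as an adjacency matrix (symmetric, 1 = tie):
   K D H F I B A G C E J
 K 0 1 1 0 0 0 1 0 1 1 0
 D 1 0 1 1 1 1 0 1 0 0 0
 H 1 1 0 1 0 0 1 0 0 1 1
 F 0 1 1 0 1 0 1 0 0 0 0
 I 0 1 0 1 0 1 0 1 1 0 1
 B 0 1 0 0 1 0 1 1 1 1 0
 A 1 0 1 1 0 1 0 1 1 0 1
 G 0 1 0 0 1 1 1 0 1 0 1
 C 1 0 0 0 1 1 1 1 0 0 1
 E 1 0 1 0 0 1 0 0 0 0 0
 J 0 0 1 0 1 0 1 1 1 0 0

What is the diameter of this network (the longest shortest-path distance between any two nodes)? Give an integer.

Eccentricity of each node (its greatest distance to any other): A:2, B:2, C:2, D:2, E:2, F:2, G:2, H:2, I:2, J:2, K:2.
The maximum eccentricity is 2, realized for instance by the pair K–F via K – D – F. So the diameter is 2.

2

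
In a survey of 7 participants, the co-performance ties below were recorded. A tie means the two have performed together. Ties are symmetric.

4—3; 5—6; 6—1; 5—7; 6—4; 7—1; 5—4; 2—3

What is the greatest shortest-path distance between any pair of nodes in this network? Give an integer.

4

Eccentricity of each node (its greatest distance to any other): 1:4, 2:4, 3:3, 4:2, 5:3, 6:3, 7:4.
The maximum eccentricity is 4, realized for instance by the pair 7–2 via 7 – 5 – 4 – 3 – 2. So the diameter is 4.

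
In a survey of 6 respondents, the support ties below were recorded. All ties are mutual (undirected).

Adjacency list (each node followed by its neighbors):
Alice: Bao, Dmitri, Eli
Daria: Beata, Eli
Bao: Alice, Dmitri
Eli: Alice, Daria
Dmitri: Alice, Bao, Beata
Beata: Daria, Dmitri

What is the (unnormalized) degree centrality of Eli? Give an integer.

2

Eli is directly tied to Alice and Daria. That is 2 neighbors, so the degree of Eli is 2.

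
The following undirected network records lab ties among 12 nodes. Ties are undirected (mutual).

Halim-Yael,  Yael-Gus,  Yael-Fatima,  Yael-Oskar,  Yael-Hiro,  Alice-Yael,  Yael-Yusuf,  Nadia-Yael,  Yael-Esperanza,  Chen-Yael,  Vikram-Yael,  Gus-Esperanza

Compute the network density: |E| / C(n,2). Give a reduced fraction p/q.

2/11

There are 12 edges and 12 nodes, so the maximum possible is C(12,2) = 66.
Density = 12/66 = 2/11.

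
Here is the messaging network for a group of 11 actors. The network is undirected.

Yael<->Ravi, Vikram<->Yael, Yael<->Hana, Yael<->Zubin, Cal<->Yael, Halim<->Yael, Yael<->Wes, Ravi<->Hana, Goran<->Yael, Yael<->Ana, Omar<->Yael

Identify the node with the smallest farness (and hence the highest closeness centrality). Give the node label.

Farness (sum of distances to all others) for each node — Ana:19, Cal:19, Goran:19, Halim:19, Hana:18, Omar:19, Ravi:18, Vikram:19, Wes:19, Yael:10, Zubin:19.
The smallest farness is 10, for Yael, so Yael has the highest closeness.

Yael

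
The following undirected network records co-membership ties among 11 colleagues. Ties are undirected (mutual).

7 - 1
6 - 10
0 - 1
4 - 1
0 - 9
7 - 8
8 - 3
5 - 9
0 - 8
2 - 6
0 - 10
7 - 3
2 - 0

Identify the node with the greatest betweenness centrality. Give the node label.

Unnormalized betweenness of each node: 0:65/2, 1:12, 2:4, 3:0, 4:0, 5:0, 6:1/2, 7:3, 8:9, 9:9, 10:4.
0 has the largest value, 65/2, making it the main broker — the node through which the most shortest paths run.

0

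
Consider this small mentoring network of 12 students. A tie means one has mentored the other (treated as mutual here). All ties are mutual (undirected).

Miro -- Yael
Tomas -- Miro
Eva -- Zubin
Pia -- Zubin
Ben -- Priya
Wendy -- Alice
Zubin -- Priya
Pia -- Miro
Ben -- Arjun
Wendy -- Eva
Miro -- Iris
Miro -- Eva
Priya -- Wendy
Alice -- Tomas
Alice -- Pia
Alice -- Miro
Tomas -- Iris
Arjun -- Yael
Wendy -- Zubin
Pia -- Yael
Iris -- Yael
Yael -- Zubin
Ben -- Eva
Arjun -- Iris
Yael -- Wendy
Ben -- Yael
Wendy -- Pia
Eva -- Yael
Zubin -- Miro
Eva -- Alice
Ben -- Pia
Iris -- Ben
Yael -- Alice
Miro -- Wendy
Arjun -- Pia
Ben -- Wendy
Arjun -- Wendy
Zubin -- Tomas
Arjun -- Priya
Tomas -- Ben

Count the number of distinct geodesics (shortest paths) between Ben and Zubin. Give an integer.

6

The shortest distance is 2. The length-2 paths are: Ben–Pia–Zubin; Ben–Yael–Zubin; Ben–Priya–Zubin; Ben–Tomas–Zubin; Ben–Wendy–Zubin; Ben–Eva–Zubin.
That gives 6 distinct shortest paths.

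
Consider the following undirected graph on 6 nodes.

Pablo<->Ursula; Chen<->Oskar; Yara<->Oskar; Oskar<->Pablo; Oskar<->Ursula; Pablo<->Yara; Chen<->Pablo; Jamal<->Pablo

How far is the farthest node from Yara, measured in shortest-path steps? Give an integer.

2

Distances from Yara: Chen:2, Jamal:2, Oskar:1, Pablo:1, Ursula:2.
The largest is 2 (to Ursula, Jamal, and Chen), so the eccentricity of Yara is 2.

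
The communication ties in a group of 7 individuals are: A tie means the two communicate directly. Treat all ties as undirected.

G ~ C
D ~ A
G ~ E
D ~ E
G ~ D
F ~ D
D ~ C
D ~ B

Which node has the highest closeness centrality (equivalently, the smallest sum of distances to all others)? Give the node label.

Farness (sum of distances to all others) for each node — A:11, B:11, C:10, D:6, E:10, F:11, G:9.
The smallest farness is 6, for D, so D has the highest closeness.

D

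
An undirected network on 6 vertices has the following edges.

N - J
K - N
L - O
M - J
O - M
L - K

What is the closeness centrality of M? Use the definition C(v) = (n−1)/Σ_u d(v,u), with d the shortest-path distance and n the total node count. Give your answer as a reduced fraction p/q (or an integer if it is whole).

5/9

Distances from M: J:1, K:3, L:2, N:2, O:1. Sum = 9.
n = 6, so closeness = 5/9.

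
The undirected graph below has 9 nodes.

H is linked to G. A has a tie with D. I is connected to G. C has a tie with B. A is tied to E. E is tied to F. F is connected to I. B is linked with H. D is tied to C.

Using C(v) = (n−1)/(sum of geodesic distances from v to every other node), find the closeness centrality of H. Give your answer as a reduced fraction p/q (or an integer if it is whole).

Distances from H: A:4, B:1, C:2, D:3, E:4, F:3, G:1, I:2. Sum = 20.
n = 9, so closeness = 8/20 = 2/5.

2/5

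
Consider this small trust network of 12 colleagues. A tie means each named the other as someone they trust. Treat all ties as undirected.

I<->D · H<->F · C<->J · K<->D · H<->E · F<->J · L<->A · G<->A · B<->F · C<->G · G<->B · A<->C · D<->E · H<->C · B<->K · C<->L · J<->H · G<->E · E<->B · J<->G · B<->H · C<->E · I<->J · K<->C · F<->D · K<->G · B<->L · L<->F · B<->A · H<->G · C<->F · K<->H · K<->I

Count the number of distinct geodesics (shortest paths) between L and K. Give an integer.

The shortest distance is 2. The length-2 paths are: L–C–K; L–B–K.
That gives 2 distinct shortest paths.

2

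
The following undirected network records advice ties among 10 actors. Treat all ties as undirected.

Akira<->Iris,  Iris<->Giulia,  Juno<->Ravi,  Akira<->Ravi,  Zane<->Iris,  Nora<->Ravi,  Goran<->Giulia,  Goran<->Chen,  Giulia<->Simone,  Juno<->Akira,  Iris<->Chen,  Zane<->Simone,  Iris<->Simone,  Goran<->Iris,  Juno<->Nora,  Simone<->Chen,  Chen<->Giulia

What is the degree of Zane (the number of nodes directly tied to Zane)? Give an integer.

Zane is directly tied to Iris and Simone. That is 2 neighbors, so the degree of Zane is 2.

2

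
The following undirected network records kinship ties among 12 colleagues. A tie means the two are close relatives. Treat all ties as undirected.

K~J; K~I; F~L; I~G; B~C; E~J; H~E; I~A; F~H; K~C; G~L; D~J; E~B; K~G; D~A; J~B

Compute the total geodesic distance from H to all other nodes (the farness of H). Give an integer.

Distances from H: A:4, B:2, C:3, D:3, E:1, F:1, G:3, I:4, J:2, K:3, L:2.
Sum = 4 + 2 + 3 + 3 + 1 + 1 + 3 + 4 + 2 + 3 + 2 = 28.

28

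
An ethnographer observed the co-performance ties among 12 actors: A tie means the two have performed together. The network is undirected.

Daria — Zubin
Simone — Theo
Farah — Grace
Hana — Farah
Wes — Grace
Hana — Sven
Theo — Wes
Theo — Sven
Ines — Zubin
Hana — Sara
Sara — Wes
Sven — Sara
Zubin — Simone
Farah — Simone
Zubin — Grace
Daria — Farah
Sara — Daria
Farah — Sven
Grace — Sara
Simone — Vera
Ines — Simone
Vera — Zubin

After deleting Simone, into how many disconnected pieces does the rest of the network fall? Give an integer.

1

Simone's neighbors (Farah, Ines, Theo, Vera, and Zubin) remain reachable from one another through other ties, so the rest of the network stays in one piece.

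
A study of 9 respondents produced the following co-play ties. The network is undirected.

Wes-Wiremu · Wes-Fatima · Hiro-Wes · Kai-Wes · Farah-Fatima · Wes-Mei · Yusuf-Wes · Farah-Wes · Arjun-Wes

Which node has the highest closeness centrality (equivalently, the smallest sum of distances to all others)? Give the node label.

Wes

Farness (sum of distances to all others) for each node — Arjun:15, Farah:14, Fatima:14, Hiro:15, Kai:15, Mei:15, Wes:8, Wiremu:15, Yusuf:15.
The smallest farness is 8, for Wes, so Wes has the highest closeness.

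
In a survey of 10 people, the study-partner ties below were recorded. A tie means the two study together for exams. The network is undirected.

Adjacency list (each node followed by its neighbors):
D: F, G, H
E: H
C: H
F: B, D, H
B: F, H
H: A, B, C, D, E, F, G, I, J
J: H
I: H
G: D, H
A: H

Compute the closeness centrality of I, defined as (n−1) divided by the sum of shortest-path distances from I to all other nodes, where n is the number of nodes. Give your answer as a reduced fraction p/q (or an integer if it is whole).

9/17

Distances from I: A:2, B:2, C:2, D:2, E:2, F:2, G:2, H:1, J:2. Sum = 17.
n = 10, so closeness = 9/17.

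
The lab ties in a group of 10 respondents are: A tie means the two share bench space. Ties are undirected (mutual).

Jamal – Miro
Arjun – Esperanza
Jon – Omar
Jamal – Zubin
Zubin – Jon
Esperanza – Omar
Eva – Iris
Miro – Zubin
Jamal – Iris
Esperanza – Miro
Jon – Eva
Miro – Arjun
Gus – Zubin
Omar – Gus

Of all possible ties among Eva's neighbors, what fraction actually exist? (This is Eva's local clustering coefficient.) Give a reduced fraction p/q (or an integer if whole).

0

Eva's neighbors: Iris and Jon (k = 2).
Possible neighbor pairs: C(2,2) = 1. Edges among them: none → e = 0.
Clustering(Eva) = 0/1.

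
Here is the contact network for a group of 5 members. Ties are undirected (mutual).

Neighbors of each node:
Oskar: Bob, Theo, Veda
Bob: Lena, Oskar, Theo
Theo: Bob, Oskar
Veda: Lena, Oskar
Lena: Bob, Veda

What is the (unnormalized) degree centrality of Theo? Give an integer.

Theo is directly tied to Bob and Oskar. That is 2 neighbors, so the degree of Theo is 2.

2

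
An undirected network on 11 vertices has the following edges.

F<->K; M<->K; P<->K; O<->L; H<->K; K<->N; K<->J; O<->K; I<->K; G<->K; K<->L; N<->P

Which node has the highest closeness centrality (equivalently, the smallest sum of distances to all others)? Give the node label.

K

Farness (sum of distances to all others) for each node — F:19, G:19, H:19, I:19, J:19, K:10, L:18, M:19, N:18, O:18, P:18.
The smallest farness is 10, for K, so K has the highest closeness.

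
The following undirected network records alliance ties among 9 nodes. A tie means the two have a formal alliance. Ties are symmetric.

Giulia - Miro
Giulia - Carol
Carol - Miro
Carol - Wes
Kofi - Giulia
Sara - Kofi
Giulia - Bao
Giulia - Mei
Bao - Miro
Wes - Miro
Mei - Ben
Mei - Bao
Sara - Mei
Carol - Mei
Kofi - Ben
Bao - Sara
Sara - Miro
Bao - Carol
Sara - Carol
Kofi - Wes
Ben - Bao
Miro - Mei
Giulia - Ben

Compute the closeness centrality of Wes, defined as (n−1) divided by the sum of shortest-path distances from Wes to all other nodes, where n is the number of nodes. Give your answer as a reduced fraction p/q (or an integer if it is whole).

Distances from Wes: Bao:2, Ben:2, Carol:1, Giulia:2, Kofi:1, Mei:2, Miro:1, Sara:2. Sum = 13.
n = 9, so closeness = 8/13.

8/13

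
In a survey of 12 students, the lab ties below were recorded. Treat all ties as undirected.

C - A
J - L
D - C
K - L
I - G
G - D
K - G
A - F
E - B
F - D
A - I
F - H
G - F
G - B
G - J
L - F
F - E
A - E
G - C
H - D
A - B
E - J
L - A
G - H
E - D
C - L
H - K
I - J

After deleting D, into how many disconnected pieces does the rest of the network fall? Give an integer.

D's neighbors (C, E, F, G, and H) remain reachable from one another through other ties, so the rest of the network stays in one piece.

1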